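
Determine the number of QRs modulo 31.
The squaring map on Z_31* is 2-to-1, so there are (30)/2 = 15 QRs.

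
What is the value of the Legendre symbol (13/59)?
(13/59) = 13^{29} mod 59 = -1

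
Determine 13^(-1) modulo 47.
Since 47 is prime, by Fermat 13^(-1) ≡ 13^{45} ≡ 29 mod 47. Verify: 13 × 29 = 377 ≡ 1 mod 47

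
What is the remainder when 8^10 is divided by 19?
By repeated squaring mod 19: 8^{1}≡8, 8^{2}≡7, 8^{4}≡11, 8^{8}≡7. Then 8^{10} = 8^{8+2} ≡ 7 × 7 ≡ 11 mod 19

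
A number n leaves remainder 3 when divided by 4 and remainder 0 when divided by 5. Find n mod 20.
M = 4 × 5 = 20. M₁ = 5, y₁ ≡ 1 mod 4. M₂ = 4, y₂ ≡ 4 mod 5. n = 3×5×1 + 0×4×4 ≡ 15 mod 20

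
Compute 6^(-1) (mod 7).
Since 7 is prime, by Fermat 6^(-1) ≡ 6^{5} ≡ 6 (mod 7). Verify: 6 × 6 = 36 ≡ 1 (mod 7)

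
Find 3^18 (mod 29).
By repeated squaring (mod 29): 3^{1}≡3, 3^{2}≡9, 3^{4}≡23, 3^{8}≡7, 3^{16}≡20. Then 3^{18} = 3^{16+2} ≡ 20 × 9 ≡ 6 (mod 29)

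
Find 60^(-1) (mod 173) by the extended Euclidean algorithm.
Extended GCD: 60(-49) + 173(17) = 1. So 60^(-1) ≡ -49 ≡ 124 (mod 173). Verify: 60 × 124 = 7440 ≡ 1 (mod 173)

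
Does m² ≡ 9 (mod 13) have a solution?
By Euler's criterion: 9^{6} ≡ 1 (mod 13). Since this equals 1, 9 is a QR.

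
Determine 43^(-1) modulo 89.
Since 89 is prime, by Fermat 43^(-1) ≡ 43^{87} ≡ 29 mod 89. Verify: 43 × 29 = 1247 ≡ 1 mod 89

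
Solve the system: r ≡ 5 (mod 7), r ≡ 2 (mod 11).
M = 7 × 11 = 77. M₁ = 11, y₁ ≡ 2 (mod 7). M₂ = 7, y₂ ≡ 8 (mod 11). r = 5×11×2 + 2×7×8 ≡ 68 (mod 77)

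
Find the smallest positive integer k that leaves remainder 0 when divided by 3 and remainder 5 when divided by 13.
M = 3 × 13 = 39. M₁ = 13, y₁ ≡ 1 (mod 3). M₂ = 3, y₂ ≡ 9 (mod 13). k = 0×13×1 + 5×3×9 ≡ 18 (mod 39)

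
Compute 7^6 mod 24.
By repeated squaring mod 24: 7^{1}≡7, 7^{2}≡1, 7^{4}≡1. Then 7^{6} = 7^{4+2} ≡ 1 × 1 ≡ 1 mod 24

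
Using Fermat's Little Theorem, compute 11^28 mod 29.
By Fermat's Little Theorem, 11^{28} ≡ 1 mod 29 since 29 is prime and gcd(11, 29) = 1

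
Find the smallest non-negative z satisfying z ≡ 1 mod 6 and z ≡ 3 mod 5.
M = 6 × 5 = 30. M₁ = 5, y₁ ≡ 5 mod 6. M₂ = 6, y₂ ≡ 1 mod 5. z = 1×5×5 + 3×6×1 ≡ 13 mod 30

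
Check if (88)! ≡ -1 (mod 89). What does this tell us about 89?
(88)! mod 89 = 88. Since this equals -1 (mod 89), Wilson confirms 89 is prime.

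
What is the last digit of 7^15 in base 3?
Using Fermat: 7^{2} ≡ 1 (mod 3). 15 ≡ 1 (mod 2). So 7^{15} ≡ 7^{1} ≡ 1 (mod 3)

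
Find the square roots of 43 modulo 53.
The square roots of 43 mod 53 are 34 and 19. Verify: 34² = 1156 ≡ 43 mod 53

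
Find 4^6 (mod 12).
By repeated squaring (mod 12): 4^{1}≡4, 4^{2}≡4, 4^{4}≡4. Then 4^{6} = 4^{4+2} ≡ 4 × 4 ≡ 4 (mod 12)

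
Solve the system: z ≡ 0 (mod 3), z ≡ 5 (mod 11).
M = 3 × 11 = 33. M₁ = 11, y₁ ≡ 2 (mod 3). M₂ = 3, y₂ ≡ 4 (mod 11). z = 0×11×2 + 5×3×4 ≡ 27 (mod 33)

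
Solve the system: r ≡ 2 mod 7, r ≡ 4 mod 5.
M = 7 × 5 = 35. M₁ = 5, y₁ ≡ 3 mod 7. M₂ = 7, y₂ ≡ 3 mod 5. r = 2×5×3 + 4×7×3 ≡ 9 mod 35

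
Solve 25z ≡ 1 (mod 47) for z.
Since 47 is prime, by Fermat 25^(-1) ≡ 25^{45} ≡ 32 (mod 47). Verify: 25 × 32 = 800 ≡ 1 (mod 47)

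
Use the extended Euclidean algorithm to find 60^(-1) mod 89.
Extended GCD: 60(-43) + 89(29) = 1. So 60^(-1) ≡ -43 ≡ 46 mod 89. Verify: 60 × 46 = 2760 ≡ 1 mod 89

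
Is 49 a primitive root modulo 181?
49^{6} ≡ 1 mod 181 and 6 < 180, so ord_181(49) = 6 ≠ 180 and 49 is not a primitive root.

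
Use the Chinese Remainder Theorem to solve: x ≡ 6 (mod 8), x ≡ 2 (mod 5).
M = 8 × 5 = 40. M₁ = 5, y₁ ≡ 5 (mod 8). M₂ = 8, y₂ ≡ 2 (mod 5). x = 6×5×5 + 2×8×2 ≡ 22 (mod 40)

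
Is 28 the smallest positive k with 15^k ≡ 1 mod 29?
Powers of 15 mod 29: 15^1≡15, 15^2≡22, 15^3≡11, 15^4≡20, 15^5≡10, 15^6≡5, 15^7≡17, 15^8≡23, 15^9≡26, 15^10≡13, 15^11≡21, 15^12≡25, 15^13≡27, 15^14≡28, 15^15≡14, 15^16≡7, 15^17≡18, 15^18≡9, 15^19≡19, 15^20≡24, 15^21≡12, 15^22≡6, 15^23≡3, 15^24≡16, 15^25≡8, 15^26≡4, 15^27≡2, 15^28≡1. First k with 15^k≡1 is k=28. Yes, ord_29(15) = 28.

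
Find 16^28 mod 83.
By repeated squaring mod 83: 16^{1}≡16, 16^{2}≡7, 16^{4}≡49, 16^{8}≡77, 16^{16}≡36. Then 16^{28} = 16^{16+8+4} ≡ 36 × 77 × 49 ≡ 40 mod 83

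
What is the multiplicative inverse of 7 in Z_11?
Since 11 is prime, by Fermat 7^(-1) ≡ 7^{9} ≡ 8 (mod 11). Verify: 7 × 8 = 56 ≡ 1 (mod 11)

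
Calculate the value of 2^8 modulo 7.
Using Fermat: 2^{6} ≡ 1 (mod 7). 8 ≡ 2 (mod 6). So 2^{8} ≡ 2^{2} ≡ 4 (mod 7)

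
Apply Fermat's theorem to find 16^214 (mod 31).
By Fermat: 16^{30} ≡ 1 (mod 31). 214 ≡ 4 (mod 30). So 16^{214} ≡ 16^{4} ≡ 2 (mod 31)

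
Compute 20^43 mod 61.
By repeated squaring mod 61: 20^{1}≡20, 20^{2}≡34, 20^{4}≡58, 20^{8}≡9, 20^{16}≡20, 20^{32}≡34. Then 20^{43} = 20^{32+8+2+1} ≡ 34 × 9 × 34 × 20 ≡ 9 mod 61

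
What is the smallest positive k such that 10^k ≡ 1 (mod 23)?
Powers of 10 mod 23: 10^1≡10, 10^2≡8, 10^3≡11, 10^4≡18, 10^5≡19, 10^6≡6, 10^7≡14, 10^8≡2, 10^9≡20, 10^10≡16, 10^11≡22, 10^12≡13, 10^13≡15, 10^14≡12, 10^15≡5, 10^16≡4, 10^17≡17, 10^18≡9, 10^19≡21, 10^20≡3, 10^21≡7, 10^22≡1. ord_23(10) = 22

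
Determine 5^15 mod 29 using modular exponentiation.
By repeated squaring (mod 29): 5^{1}≡5, 5^{2}≡25, 5^{4}≡16, 5^{8}≡24. Then 5^{15} = 5^{8+4+2+1} ≡ 24 × 16 × 25 × 5 ≡ 5 (mod 29)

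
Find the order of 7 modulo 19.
Powers of 7 mod 19: 7^1≡7, 7^2≡11, 7^3≡1. Order = 3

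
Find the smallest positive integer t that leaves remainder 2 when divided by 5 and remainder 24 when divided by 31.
M = 5 × 31 = 155. M₁ = 31, y₁ ≡ 1 (mod 5). M₂ = 5, y₂ ≡ 25 (mod 31). t = 2×31×1 + 24×5×25 ≡ 117 (mod 155)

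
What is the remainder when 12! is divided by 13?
By Wilson's theorem, (12)! ≡ -1 ≡ 12 mod 13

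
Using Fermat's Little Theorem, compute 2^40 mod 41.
By Fermat's Little Theorem, 2^{40} ≡ 1 mod 41 since 41 is prime and gcd(2, 41) = 1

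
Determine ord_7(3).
Powers of 3 mod 7: 3^1≡3, 3^2≡2, 3^3≡6, 3^4≡4, 3^5≡5, 3^6≡1. So the order of 3 is 6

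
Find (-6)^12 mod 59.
By repeated squaring mod 59: (-6)^{1}≡53, (-6)^{2}≡36, (-6)^{4}≡57, (-6)^{8}≡4. Then (-6)^{12} = (-6)^{8+4} ≡ 4 × 57 ≡ 51 mod 59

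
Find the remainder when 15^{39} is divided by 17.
By Fermat: 15^{16} ≡ 1 (mod 17). 39 = 2×16 + 7. So 15^{39} ≡ 15^{7} ≡ 8 (mod 17)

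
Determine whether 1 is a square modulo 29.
By Euler's criterion: 1^{14} ≡ 1 mod 29. Since this equals 1, 1 is a QR.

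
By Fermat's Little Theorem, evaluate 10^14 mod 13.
By Fermat: 10^{12} ≡ 1 (mod 13). So 10^{14} = 10^{12} · 10^{2} ≡ 10^{2} ≡ 9 (mod 13)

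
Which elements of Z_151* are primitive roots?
There are φ(150) = 40 primitive roots mod 151: {6, 7, 12, 13, 14, 15, 30, 35, 48, 51, 52, 54, 56, 61, 63, 71, 77, 82, 89, 93, 96, 102, 104, 106, 108, 109, 111, 112, 114, 115, 117, 120, 126, 129, 130, 133, 134, 140, 141, 146}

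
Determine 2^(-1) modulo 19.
Since 19 is prime, by Fermat 2^(-1) ≡ 2^{17} ≡ 10 (mod 19). Verify: 2 × 10 = 20 ≡ 1 (mod 19)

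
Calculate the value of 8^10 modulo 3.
Using Fermat: 8^{2} ≡ 1 mod 3. 10 ≡ 0 mod 2. So 8^{10} ≡ 8^{0} ≡ 1 mod 3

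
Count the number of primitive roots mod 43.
There are φ(43-1) = φ(42) = 12 primitive roots modulo 43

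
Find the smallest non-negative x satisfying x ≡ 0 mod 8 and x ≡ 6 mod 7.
M = 8 × 7 = 56. M₁ = 7, y₁ ≡ 7 mod 8. M₂ = 8, y₂ ≡ 1 mod 7. x = 0×7×7 + 6×8×1 ≡ 48 mod 56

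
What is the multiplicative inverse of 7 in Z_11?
Since 11 is prime, by Fermat 7^(-1) ≡ 7^{9} ≡ 8 mod 11. Verify: 7 × 8 = 56 ≡ 1 mod 11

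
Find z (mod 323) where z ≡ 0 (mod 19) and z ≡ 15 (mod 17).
M = 19 × 17 = 323. M₁ = 17, y₁ ≡ 9 (mod 19). M₂ = 19, y₂ ≡ 9 (mod 17). z = 0×17×9 + 15×19×9 ≡ 304 (mod 323)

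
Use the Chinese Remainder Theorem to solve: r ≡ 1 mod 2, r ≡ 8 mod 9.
M = 2 × 9 = 18. M₁ = 9, y₁ ≡ 1 mod 2. M₂ = 2, y₂ ≡ 5 mod 9. r = 1×9×1 + 8×2×5 ≡ 17 mod 18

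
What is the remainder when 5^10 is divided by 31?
By repeated squaring mod 31: 5^{1}≡5, 5^{2}≡25, 5^{4}≡5, 5^{8}≡25. Then 5^{10} = 5^{8+2} ≡ 25 × 25 ≡ 5 mod 31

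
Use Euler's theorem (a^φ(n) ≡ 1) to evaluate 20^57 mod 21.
By Euler: 20^{12} ≡ 1 (mod 21) since gcd(20, 21) = 1. 57 = 4×12 + 9. So 20^{57} ≡ 20^{9} ≡ 20 (mod 21)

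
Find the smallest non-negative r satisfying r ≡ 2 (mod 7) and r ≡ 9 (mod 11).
M = 7 × 11 = 77. M₁ = 11, y₁ ≡ 2 (mod 7). M₂ = 7, y₂ ≡ 8 (mod 11). r = 2×11×2 + 9×7×8 ≡ 9 (mod 77)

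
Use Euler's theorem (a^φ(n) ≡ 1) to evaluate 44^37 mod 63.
By Euler: 44^{36} ≡ 1 (mod 63) since gcd(44, 63) = 1. 37 = 1×36 + 1. So 44^{37} ≡ 44^{1} ≡ 44 (mod 63)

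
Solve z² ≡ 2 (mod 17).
The square roots of 2 mod 17 are 6 and 11. Verify: 6² = 36 ≡ 2 (mod 17)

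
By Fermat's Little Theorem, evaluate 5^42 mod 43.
By Fermat's Little Theorem, 5^{42} ≡ 1 (mod 43) since 43 is prime and gcd(5, 43) = 1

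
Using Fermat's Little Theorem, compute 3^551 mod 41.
By Fermat: 3^{40} ≡ 1 mod 41. 551 ≡ 31 mod 40. So 3^{551} ≡ 3^{31} ≡ 14 mod 41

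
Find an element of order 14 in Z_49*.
6 has order 14 mod 49 since 6^{14} ≡ 1 mod 49 and no smaller power works.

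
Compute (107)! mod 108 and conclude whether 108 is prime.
(107)! mod 108 = 0. Since 0 ≢ -1 (mod 108), 108 is not prime.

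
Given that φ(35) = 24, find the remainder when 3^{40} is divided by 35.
By Euler: 3^{24} ≡ 1 mod 35 since gcd(3, 35) = 1. 40 = 1×24 + 16. So 3^{40} ≡ 3^{16} ≡ 11 mod 35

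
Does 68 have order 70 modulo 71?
ord_71(68) divides 70. For each prime q|70: 68^{35}≡70, 68^{14}≡54, 68^{10}≡48, none ≡ 1. So 68 has order 70 and is a primitive root mod 71.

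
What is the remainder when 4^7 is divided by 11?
By repeated squaring mod 11: 4^{1}≡4, 4^{2}≡5, 4^{4}≡3. Then 4^{7} = 4^{4+2+1} ≡ 3 × 5 × 4 ≡ 5 mod 11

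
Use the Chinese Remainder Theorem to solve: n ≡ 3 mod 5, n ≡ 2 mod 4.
M = 5 × 4 = 20. M₁ = 4, y₁ ≡ 4 mod 5. M₂ = 5, y₂ ≡ 1 mod 4. n = 3×4×4 + 2×5×1 ≡ 18 mod 20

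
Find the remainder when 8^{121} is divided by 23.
By Fermat: 8^{22} ≡ 1 (mod 23). 121 = 5×22 + 11. So 8^{121} ≡ 8^{11} ≡ 1 (mod 23)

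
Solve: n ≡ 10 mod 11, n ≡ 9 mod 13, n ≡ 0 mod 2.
M = 11 × 13 × 2 = 286. M₁ = 26, y₁ ≡ 3 mod 11. M₂ = 22, y₂ ≡ 3 mod 13. M₃ = 143, y₃ ≡ 1 mod 2. n = 10×26×3 + 9×22×3 + 0×143×1 ≡ 230 mod 286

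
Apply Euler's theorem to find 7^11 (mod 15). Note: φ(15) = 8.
By Euler: 7^{8} ≡ 1 (mod 15) since gcd(7, 15) = 1. 11 = 1×8 + 3. So 7^{11} ≡ 7^{3} ≡ 13 (mod 15)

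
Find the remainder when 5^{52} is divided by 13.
By Fermat: 5^{12} ≡ 1 mod 13. 52 = 4×12 + 4. So 5^{52} ≡ 5^{4} ≡ 1 mod 13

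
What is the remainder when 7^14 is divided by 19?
By repeated squaring mod 19: 7^{1}≡7, 7^{2}≡11, 7^{4}≡7, 7^{8}≡11. Then 7^{14} = 7^{8+4+2} ≡ 11 × 7 × 11 ≡ 11 mod 19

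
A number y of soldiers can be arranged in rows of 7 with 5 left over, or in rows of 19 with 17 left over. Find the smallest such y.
M = 7 × 19 = 133. M₁ = 19, y₁ ≡ 3 mod 7. M₂ = 7, y₂ ≡ 11 mod 19. y = 5×19×3 + 17×7×11 ≡ 131 mod 133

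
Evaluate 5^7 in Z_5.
By repeated squaring (mod 5): 5^{1}≡0, 5^{2}≡0, 5^{4}≡0. Then 5^{7} = 5^{4+2+1} ≡ 0 × 0 × 0 ≡ 0 (mod 5)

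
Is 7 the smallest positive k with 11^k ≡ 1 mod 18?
Powers of 11 mod 18: 11^1≡11, 11^2≡13, 11^3≡17, 11^4≡7, 11^5≡5, 11^6≡1. Already 11^6≡1, so the order is 6 < 7. No, the actual order is 6.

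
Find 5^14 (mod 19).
By repeated squaring (mod 19): 5^{1}≡5, 5^{2}≡6, 5^{4}≡17, 5^{8}≡4. Then 5^{14} = 5^{8+4+2} ≡ 4 × 17 × 6 ≡ 9 (mod 19)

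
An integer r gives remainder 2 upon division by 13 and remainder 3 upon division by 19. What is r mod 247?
M = 13 × 19 = 247. M₁ = 19, y₁ ≡ 11 mod 13. M₂ = 13, y₂ ≡ 3 mod 19. r = 2×19×11 + 3×13×3 ≡ 41 mod 247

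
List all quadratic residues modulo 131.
Squares in Z_131*: {1, 3, 4, 5, 7, 9, 11, 12, 13, 15, 16, 20, 21, 25, 27, 28, 33, 34, 35, 36, 38, 39, 41, 43, 44, 45, 46, 48, 49, 52, 53, 55, 58, 59, 60, 61, 62, 63, 64, 65, 74, 75, 77, 80, 81, 84, 89, 91, 94, 99, 100, 101, 102, 105, 107, 108, 109, 112, 113, 114, 117, 121, 123, 125, 129}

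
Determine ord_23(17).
Powers of 17 mod 23: 17^1≡17, 17^2≡13, 17^3≡14, 17^4≡8, 17^5≡21, 17^6≡12, 17^7≡20, 17^8≡18, 17^9≡7, 17^10≡4, 17^11≡22, 17^12≡6, 17^13≡10, 17^14≡9, 17^15≡15, 17^16≡2, 17^17≡11, 17^18≡3, 17^19≡5, 17^20≡16, 17^21≡19, 17^22≡1. ord_23(17) = 22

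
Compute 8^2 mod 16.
8^{2} = 64 ≡ 0 mod 16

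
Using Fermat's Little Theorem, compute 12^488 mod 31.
By Fermat: 12^{30} ≡ 1 mod 31. 488 ≡ 8 mod 30. So 12^{488} ≡ 12^{8} ≡ 9 mod 31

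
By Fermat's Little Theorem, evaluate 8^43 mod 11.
By Fermat: 8^{10} ≡ 1 mod 11. 43 = 4×10 + 3. So 8^{43} ≡ 8^{3} ≡ 6 mod 11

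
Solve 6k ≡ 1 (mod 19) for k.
Since 19 is prime, by Fermat 6^(-1) ≡ 6^{17} ≡ 16 (mod 19). Verify: 6 × 16 = 96 ≡ 1 (mod 19)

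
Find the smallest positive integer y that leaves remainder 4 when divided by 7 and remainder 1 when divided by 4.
M = 7 × 4 = 28. M₁ = 4, y₁ ≡ 2 (mod 7). M₂ = 7, y₂ ≡ 3 (mod 4). y = 4×4×2 + 1×7×3 ≡ 25 (mod 28)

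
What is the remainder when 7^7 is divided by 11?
By repeated squaring (mod 11): 7^{1}≡7, 7^{2}≡5, 7^{4}≡3. Then 7^{7} = 7^{4+2+1} ≡ 3 × 5 × 7 ≡ 6 (mod 11)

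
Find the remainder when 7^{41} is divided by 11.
By Fermat: 7^{10} ≡ 1 (mod 11). 41 = 4×10 + 1. So 7^{41} ≡ 7^{1} ≡ 7 (mod 11)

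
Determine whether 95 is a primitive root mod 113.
95^{8} ≡ 1 (mod 113) and 8 < 112, so ord_113(95) = 8 ≠ 112 and 95 is not a primitive root.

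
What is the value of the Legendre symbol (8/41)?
(8/41) = 8^{20} mod 41 = 1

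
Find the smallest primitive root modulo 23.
g = 5. For each prime q|22: 5^{11}≡22, 5^{2}≡2, none ≡ 1, so ord_23(5) = 22 and 5 is a primitive root.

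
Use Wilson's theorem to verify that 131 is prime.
(130)! mod 131 = 130. Since this equals -1 mod 131, Wilson confirms 131 is prime.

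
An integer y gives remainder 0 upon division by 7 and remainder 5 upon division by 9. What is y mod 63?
M = 7 × 9 = 63. M₁ = 9, y₁ ≡ 4 mod 7. M₂ = 7, y₂ ≡ 4 mod 9. y = 0×9×4 + 5×7×4 ≡ 14 mod 63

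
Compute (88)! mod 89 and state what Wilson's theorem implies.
(88)! mod 89 = 88. Since this equals -1 mod 89, Wilson confirms 89 is prime.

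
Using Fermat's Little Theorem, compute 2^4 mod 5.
By Fermat's Little Theorem, 2^{4} ≡ 1 mod 5 since 5 is prime and gcd(2, 5) = 1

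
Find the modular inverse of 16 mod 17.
Since 17 is prime, by Fermat 16^(-1) ≡ 16^{15} ≡ 16 mod 17. Verify: 16 × 16 = 256 ≡ 1 mod 17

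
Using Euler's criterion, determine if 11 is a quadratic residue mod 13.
By Euler's criterion: 11^{6} ≡ 12 (mod 13). Since this equals -1 (≡ 12), 11 is not a QR.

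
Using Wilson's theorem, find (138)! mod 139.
By Wilson's theorem, (138)! ≡ -1 ≡ 138 mod 139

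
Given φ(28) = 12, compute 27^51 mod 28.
By Euler: 27^{12} ≡ 1 mod 28 since gcd(27, 28) = 1. 51 = 4×12 + 3. So 27^{51} ≡ 27^{3} ≡ 27 mod 28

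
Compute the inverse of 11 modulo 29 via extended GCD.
Extended GCD: 11(8) + 29(-3) = 1. So 11^(-1) ≡ 8 (mod 29). Verify: 11 × 8 = 88 ≡ 1 (mod 29)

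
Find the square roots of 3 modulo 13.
The square roots of 3 mod 13 are 9 and 4. Verify: 9² = 81 ≡ 3 mod 13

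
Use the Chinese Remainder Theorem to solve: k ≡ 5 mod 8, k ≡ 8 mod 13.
M = 8 × 13 = 104. M₁ = 13, y₁ ≡ 5 mod 8. M₂ = 8, y₂ ≡ 5 mod 13. k = 5×13×5 + 8×8×5 ≡ 21 mod 104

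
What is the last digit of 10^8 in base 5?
By repeated squaring mod 5: 10^{1}≡0, 10^{2}≡0, 10^{4}≡0, 10^{8}≡0. So 10^{8} ≡ 0 mod 5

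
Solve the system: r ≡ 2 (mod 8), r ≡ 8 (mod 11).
M = 8 × 11 = 88. M₁ = 11, y₁ ≡ 3 (mod 8). M₂ = 8, y₂ ≡ 7 (mod 11). r = 2×11×3 + 8×8×7 ≡ 74 (mod 88)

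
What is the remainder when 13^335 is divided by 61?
Using Fermat: 13^{60} ≡ 1 mod 61. 335 ≡ 35 mod 60. So 13^{335} ≡ 13^{35} ≡ 47 mod 61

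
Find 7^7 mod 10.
By repeated squaring mod 10: 7^{1}≡7, 7^{2}≡9, 7^{4}≡1. Then 7^{7} = 7^{4+2+1} ≡ 1 × 9 × 7 ≡ 3 mod 10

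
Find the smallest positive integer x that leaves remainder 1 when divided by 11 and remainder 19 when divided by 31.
M = 11 × 31 = 341. M₁ = 31, y₁ ≡ 5 mod 11. M₂ = 11, y₂ ≡ 17 mod 31. x = 1×31×5 + 19×11×17 ≡ 298 mod 341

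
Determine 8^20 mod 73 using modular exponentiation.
By repeated squaring (mod 73): 8^{1}≡8, 8^{2}≡64, 8^{4}≡8, 8^{8}≡64, 8^{16}≡8. Then 8^{20} = 8^{16+4} ≡ 8 × 8 ≡ 64 (mod 73)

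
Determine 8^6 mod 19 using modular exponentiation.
By repeated squaring (mod 19): 8^{1}≡8, 8^{2}≡7, 8^{4}≡11. Then 8^{6} = 8^{4+2} ≡ 11 × 7 ≡ 1 (mod 19)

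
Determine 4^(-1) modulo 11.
Since 11 is prime, by Fermat 4^(-1) ≡ 4^{9} ≡ 3 (mod 11). Verify: 4 × 3 = 12 ≡ 1 (mod 11)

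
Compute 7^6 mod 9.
By repeated squaring (mod 9): 7^{1}≡7, 7^{2}≡4, 7^{4}≡7. Then 7^{6} = 7^{4+2} ≡ 7 × 4 ≡ 1 (mod 9)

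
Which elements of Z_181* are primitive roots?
There are φ(180) = 48 primitive roots mod 181: {2, 10, 18, 21, 23, 24, 28, 41, 47, 50, 53, 54, 57, 58, 63, 66, 69, 76, 77, 78, 83, 84, 85, 90, 91, 96, 97, 98, 103, 104, 105, 112, 115, 118, 123, 124, 127, 128, 131, 134, 140, 153, 157, 158, 160, 163, 171, 179}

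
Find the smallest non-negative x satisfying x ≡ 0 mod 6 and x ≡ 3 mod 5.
M = 6 × 5 = 30. M₁ = 5, y₁ ≡ 5 mod 6. M₂ = 6, y₂ ≡ 1 mod 5. x = 0×5×5 + 3×6×1 ≡ 18 mod 30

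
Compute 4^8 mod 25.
By repeated squaring mod 25: 4^{1}≡4, 4^{2}≡16, 4^{4}≡6, 4^{8}≡11. So 4^{8} ≡ 11 mod 25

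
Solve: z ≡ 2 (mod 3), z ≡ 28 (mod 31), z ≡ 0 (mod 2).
M = 3 × 31 × 2 = 186. M₁ = 62, y₁ ≡ 2 (mod 3). M₂ = 6, y₂ ≡ 26 (mod 31). M₃ = 93, y₃ ≡ 1 (mod 2). z = 2×62×2 + 28×6×26 + 0×93×1 ≡ 152 (mod 186)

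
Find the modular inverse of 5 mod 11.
Since 11 is prime, by Fermat 5^(-1) ≡ 5^{9} ≡ 9 (mod 11). Verify: 5 × 9 = 45 ≡ 1 (mod 11)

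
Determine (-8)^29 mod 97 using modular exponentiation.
By repeated squaring mod 97: (-8)^{1}≡89, (-8)^{2}≡64, (-8)^{4}≡22, (-8)^{8}≡96, (-8)^{16}≡1. Then (-8)^{29} = (-8)^{16+8+4+1} ≡ 1 × 96 × 22 × 89 ≡ 79 mod 97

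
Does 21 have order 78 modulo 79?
21^{13} ≡ 1 mod 79 and 13 < 78, so ord_79(21) = 13 ≠ 78 and 21 is not a primitive root.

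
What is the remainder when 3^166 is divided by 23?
Using Fermat: 3^{22} ≡ 1 mod 23. 166 ≡ 12 mod 22. So 3^{166} ≡ 3^{12} ≡ 3 mod 23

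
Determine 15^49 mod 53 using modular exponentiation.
By repeated squaring (mod 53): 15^{1}≡15, 15^{2}≡13, 15^{4}≡10, 15^{8}≡47, 15^{16}≡36, 15^{32}≡24. Then 15^{49} = 15^{32+16+1} ≡ 24 × 36 × 15 ≡ 28 (mod 53)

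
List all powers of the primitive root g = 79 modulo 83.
79^1, 79^2, ..., 79^{82} mod 83: [79, 16, 19, 7, 55, 29, 50, 49, 53, 37, 18, 11, 39, 10, 43, 77, 24, 70, 52, 41, 2, 75, 32, 38, 14, 27, 58, 17, 15, 23, 74, 36, 22, 78, 20, 3, 71, 48, 57, 21, 82, 4, 67, 64, 76, 28, 54, 33, 34, 30, 46, 65, 72, 44, 73, 40, 6, 59, 13, 31, 42, 81, 8, 51, 45, 69, 56, 25, 66, 68, 60, 9, 47, 61, 5, 63, 80, 12, 35, 26, 62, 1]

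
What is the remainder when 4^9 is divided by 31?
By repeated squaring mod 31: 4^{1}≡4, 4^{2}≡16, 4^{4}≡8, 4^{8}≡2. Then 4^{9} = 4^{8+1} ≡ 2 × 4 ≡ 8 mod 31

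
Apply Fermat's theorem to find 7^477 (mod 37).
By Fermat: 7^{36} ≡ 1 (mod 37). 477 ≡ 9 (mod 36). So 7^{477} ≡ 7^{9} ≡ 1 (mod 37)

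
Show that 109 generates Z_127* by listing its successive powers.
109^1, 109^2, ..., 109^{126} mod 127: [109, 70, 10, 74, 65, 100, 105, 15, 111, 34, 23, 94, 86, 103, 51, 98, 14, 2, 91, 13, 20, 21, 3, 73, 83, 30, 95, 68, 46, 61, 45, 79, 102, 69, 28, 4, 55, 26, 40, 42, 6, 19, 39, 60, 63, 9, 92, 122, 90, 31, 77, 11, 56, 8, 110, 52, 80, 84, 12, 38, 78, 120, 126, 18, 57, 117, 53, 62, 27, 22, 112, 16, 93, 104, 33, 41, 24, 76, 29, 113, 125, 36, 114, 107, 106, 124, 54, 44, 97, 32, 59, 81, 66, 82, 48, 25, 58, 99, 123, 72, 101, 87, 85, 121, 108, 88, 67, 64, 118, 35, 5, 37, 96, 50, 116, 71, 119, 17, 75, 47, 43, 115, 89, 49, 7, 1]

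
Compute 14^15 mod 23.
By repeated squaring mod 23: 14^{1}≡14, 14^{2}≡12, 14^{4}≡6, 14^{8}≡13. Then 14^{15} = 14^{8+4+2+1} ≡ 13 × 6 × 12 × 14 ≡ 17 mod 23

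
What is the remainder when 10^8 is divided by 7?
Using Fermat: 10^{6} ≡ 1 mod 7. 8 ≡ 2 mod 6. So 10^{8} ≡ 10^{2} ≡ 2 mod 7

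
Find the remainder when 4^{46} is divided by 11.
By Fermat: 4^{10} ≡ 1 mod 11. 46 = 4×10 + 6. So 4^{46} ≡ 4^{6} ≡ 4 mod 11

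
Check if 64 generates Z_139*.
64^{23} ≡ 1 mod 139 and 23 < 138, so ord_139(64) = 23 ≠ 138 and 64 is not a primitive root.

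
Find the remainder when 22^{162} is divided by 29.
By Fermat: 22^{28} ≡ 1 mod 29. 162 = 5×28 + 22. So 22^{162} ≡ 22^{22} ≡ 7 mod 29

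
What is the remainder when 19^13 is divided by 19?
By repeated squaring mod 19: 19^{1}≡0, 19^{2}≡0, 19^{4}≡0, 19^{8}≡0. Then 19^{13} = 19^{8+4+1} ≡ 0 × 0 × 0 ≡ 0 mod 19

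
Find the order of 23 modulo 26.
Powers of 23 mod 26: 23^1≡23, 23^2≡9, 23^3≡25, 23^4≡3, 23^5≡17, 23^6≡1. ord_26(23) = 6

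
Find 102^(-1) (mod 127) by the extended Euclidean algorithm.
Extended GCD: 102(-61) + 127(49) = 1. So 102^(-1) ≡ -61 ≡ 66 (mod 127). Verify: 102 × 66 = 6732 ≡ 1 (mod 127)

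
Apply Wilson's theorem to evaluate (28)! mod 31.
(30)! = (28)! × (29) × (30) ≡ -1 (mod 31). So (28)! ≡ -1 × [(30)(29)]^(-1) ≡ 15 (mod 31)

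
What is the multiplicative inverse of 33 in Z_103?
Since 103 is prime, by Fermat 33^(-1) ≡ 33^{101} ≡ 25 mod 103. Verify: 33 × 25 = 825 ≡ 1 mod 103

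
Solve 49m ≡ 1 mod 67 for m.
Since 67 is prime, by Fermat 49^(-1) ≡ 49^{65} ≡ 26 mod 67. Verify: 49 × 26 = 1274 ≡ 1 mod 67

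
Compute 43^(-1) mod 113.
Since 113 is prime, by Fermat 43^(-1) ≡ 43^{111} ≡ 92 mod 113. Verify: 43 × 92 = 3956 ≡ 1 mod 113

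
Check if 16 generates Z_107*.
16^{53} ≡ 1 mod 107 and 53 < 106, so ord_107(16) = 53 ≠ 106 and 16 is not a primitive root.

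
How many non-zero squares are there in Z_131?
Exactly half the non-zero residues mod a prime are QRs: (131-1)/2 = 65.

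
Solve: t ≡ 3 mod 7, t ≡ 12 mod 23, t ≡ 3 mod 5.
M = 7 × 23 × 5 = 805. M₁ = 115, y₁ ≡ 5 mod 7. M₂ = 35, y₂ ≡ 2 mod 23. M₃ = 161, y₃ ≡ 1 mod 5. t = 3×115×5 + 12×35×2 + 3×161×1 ≡ 633 mod 805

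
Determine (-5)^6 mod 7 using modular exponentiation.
Using Fermat: (-5)^{6} ≡ 1 mod 7. 6 ≡ 0 mod 6. So (-5)^{6} ≡ (-5)^{0} ≡ 1 mod 7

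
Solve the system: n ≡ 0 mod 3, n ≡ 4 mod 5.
M = 3 × 5 = 15. M₁ = 5, y₁ ≡ 2 mod 3. M₂ = 3, y₂ ≡ 2 mod 5. n = 0×5×2 + 4×3×2 ≡ 9 mod 15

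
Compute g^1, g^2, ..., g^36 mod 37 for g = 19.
19^1, 19^2, ..., 19^{36} mod 37: [19, 28, 14, 7, 22, 11, 24, 12, 6, 3, 20, 10, 5, 21, 29, 33, 35, 36, 18, 9, 23, 30, 15, 26, 13, 25, 31, 34, 17, 27, 32, 16, 8, 4, 2, 1]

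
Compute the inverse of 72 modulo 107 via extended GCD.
Extended GCD: 72(-52) + 107(35) = 1. So 72^(-1) ≡ -52 ≡ 55 mod 107. Verify: 72 × 55 = 3960 ≡ 1 mod 107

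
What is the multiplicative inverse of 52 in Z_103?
Since 103 is prime, by Fermat 52^(-1) ≡ 52^{101} ≡ 2 (mod 103). Verify: 52 × 2 = 104 ≡ 1 (mod 103)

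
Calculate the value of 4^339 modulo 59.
Using Fermat: 4^{58} ≡ 1 (mod 59). 339 ≡ 49 (mod 58). So 4^{339} ≡ 4^{49} ≡ 17 (mod 59)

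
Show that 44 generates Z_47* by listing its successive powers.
44^1, 44^2, ..., 44^{46} mod 47: [44, 9, 20, 34, 39, 24, 22, 28, 10, 17, 43, 12, 11, 14, 5, 32, 45, 6, 29, 7, 26, 16, 46, 3, 38, 27, 13, 8, 23, 25, 19, 37, 30, 4, 35, 36, 33, 42, 15, 2, 41, 18, 40, 21, 31, 1]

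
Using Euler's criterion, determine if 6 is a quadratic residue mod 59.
By Euler's criterion: 6^{29} ≡ 58 (mod 59). Since this equals -1 (≡ 58), 6 is not a QR.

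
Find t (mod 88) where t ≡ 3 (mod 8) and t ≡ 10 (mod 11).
M = 8 × 11 = 88. M₁ = 11, y₁ ≡ 3 (mod 8). M₂ = 8, y₂ ≡ 7 (mod 11). t = 3×11×3 + 10×8×7 ≡ 43 (mod 88)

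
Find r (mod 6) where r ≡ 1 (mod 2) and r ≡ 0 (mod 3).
M = 2 × 3 = 6. M₁ = 3, y₁ ≡ 1 (mod 2). M₂ = 2, y₂ ≡ 2 (mod 3). r = 1×3×1 + 0×2×2 ≡ 3 (mod 6)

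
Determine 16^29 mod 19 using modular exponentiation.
Using Fermat: 16^{18} ≡ 1 mod 19. 29 ≡ 11 mod 18. So 16^{29} ≡ 16^{11} ≡ 9 mod 19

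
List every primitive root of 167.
There are φ(166) = 82 primitive roots mod 167: {5, 10, 13, 15, 17, 20, 23, 26, 30, 34, 35, 37, 39, 40, 41, 43, 45, 46, 51, 52, 53, 55, 59, 60, 67, 68, 69, 70, 71, 73, 74, 78, 79, 80, 82, 83, 86, 90, 91, 92, 95, 101, 102, 103, 104, 105, 106, 109, 110, 111, 113, 117, 118, 119, 120, 123, 125, 129, 131, 134, 135, 136, 138, 139, 140, 142, 143, 145, 146, 148, 149, 151, 153, 155, 156, 158, 159, 160, 161, 163, 164, 165}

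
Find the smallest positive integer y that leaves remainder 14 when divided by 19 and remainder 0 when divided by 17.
M = 19 × 17 = 323. M₁ = 17, y₁ ≡ 9 (mod 19). M₂ = 19, y₂ ≡ 9 (mod 17). y = 14×17×9 + 0×19×9 ≡ 204 (mod 323)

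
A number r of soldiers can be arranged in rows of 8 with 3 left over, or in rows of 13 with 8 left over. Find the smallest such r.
M = 8 × 13 = 104. M₁ = 13, y₁ ≡ 5 (mod 8). M₂ = 8, y₂ ≡ 5 (mod 13). r = 3×13×5 + 8×8×5 ≡ 99 (mod 104)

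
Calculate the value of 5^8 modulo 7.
Using Fermat: 5^{6} ≡ 1 mod 7. 8 ≡ 2 mod 6. So 5^{8} ≡ 5^{2} ≡ 4 mod 7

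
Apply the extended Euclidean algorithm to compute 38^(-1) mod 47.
Extended GCD: 38(-21) + 47(17) = 1. So 38^(-1) ≡ -21 ≡ 26 (mod 47). Verify: 38 × 26 = 988 ≡ 1 (mod 47)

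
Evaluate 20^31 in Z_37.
By repeated squaring (mod 37): 20^{1}≡20, 20^{2}≡30, 20^{4}≡12, 20^{8}≡33, 20^{16}≡16. Then 20^{31} = 20^{16+8+4+2+1} ≡ 16 × 33 × 12 × 30 × 20 ≡ 35 (mod 37)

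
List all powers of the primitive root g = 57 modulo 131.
57^1, 57^2, ..., 57^{130} mod 131: [57, 105, 90, 21, 18, 109, 56, 48, 116, 62, 128, 91, 78, 123, 68, 77, 66, 94, 118, 45, 76, 9, 120, 28, 24, 58, 31, 64, 111, 39, 127, 34, 104, 33, 47, 59, 88, 38, 70, 60, 14, 12, 29, 81, 32, 121, 85, 129, 17, 52, 82, 89, 95, 44, 19, 35, 30, 7, 6, 80, 106, 16, 126, 108, 130, 74, 26, 41, 110, 113, 22, 75, 83, 15, 69, 3, 40, 53, 8, 63, 54, 65, 37, 13, 86, 55, 122, 11, 103, 107, 73, 100, 67, 20, 92, 4, 97, 27, 98, 84, 72, 43, 93, 61, 71, 117, 119, 102, 50, 99, 10, 46, 2, 114, 79, 49, 42, 36, 87, 112, 96, 101, 124, 125, 51, 25, 115, 5, 23, 1]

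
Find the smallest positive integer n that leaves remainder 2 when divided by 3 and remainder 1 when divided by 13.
M = 3 × 13 = 39. M₁ = 13, y₁ ≡ 1 mod 3. M₂ = 3, y₂ ≡ 9 mod 13. n = 2×13×1 + 1×3×9 ≡ 14 mod 39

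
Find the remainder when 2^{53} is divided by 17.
By Fermat: 2^{16} ≡ 1 (mod 17). 53 = 3×16 + 5. So 2^{53} ≡ 2^{5} ≡ 15 (mod 17)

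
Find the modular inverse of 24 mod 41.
Since 41 is prime, by Fermat 24^(-1) ≡ 24^{39} ≡ 12 mod 41. Verify: 24 × 12 = 288 ≡ 1 mod 41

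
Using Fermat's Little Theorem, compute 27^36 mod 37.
By Fermat's Little Theorem, 27^{36} ≡ 1 (mod 37) since 37 is prime and gcd(27, 37) = 1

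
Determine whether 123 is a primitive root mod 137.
123^{17} ≡ 1 (mod 137) and 17 < 136, so ord_137(123) = 17 ≠ 136 and 123 is not a primitive root.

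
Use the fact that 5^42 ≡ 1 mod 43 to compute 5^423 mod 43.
By Fermat: 5^{42} ≡ 1 mod 43. 423 ≡ 3 mod 42. So 5^{423} ≡ 5^{3} ≡ 39 mod 43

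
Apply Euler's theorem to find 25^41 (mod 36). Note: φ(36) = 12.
By Euler: 25^{12} ≡ 1 (mod 36) since gcd(25, 36) = 1. 41 = 3×12 + 5. So 25^{41} ≡ 25^{5} ≡ 13 (mod 36)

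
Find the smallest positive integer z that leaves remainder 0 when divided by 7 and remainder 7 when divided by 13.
M = 7 × 13 = 91. M₁ = 13, y₁ ≡ 6 (mod 7). M₂ = 7, y₂ ≡ 2 (mod 13). z = 0×13×6 + 7×7×2 ≡ 7 (mod 91)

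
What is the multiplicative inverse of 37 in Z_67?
Since 67 is prime, by Fermat 37^(-1) ≡ 37^{65} ≡ 29 mod 67. Verify: 37 × 29 = 1073 ≡ 1 mod 67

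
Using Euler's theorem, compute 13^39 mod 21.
By Euler: 13^{12} ≡ 1 (mod 21) since gcd(13, 21) = 1. 39 = 3×12 + 3. So 13^{39} ≡ 13^{3} ≡ 13 (mod 21)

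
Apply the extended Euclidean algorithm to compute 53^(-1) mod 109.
Extended GCD: 53(-37) + 109(18) = 1. So 53^(-1) ≡ -37 ≡ 72 mod 109. Verify: 53 × 72 = 3816 ≡ 1 mod 109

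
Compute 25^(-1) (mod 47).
Since 47 is prime, by Fermat 25^(-1) ≡ 25^{45} ≡ 32 (mod 47). Verify: 25 × 32 = 800 ≡ 1 (mod 47)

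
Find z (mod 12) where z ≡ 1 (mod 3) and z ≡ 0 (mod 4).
M = 3 × 4 = 12. M₁ = 4, y₁ ≡ 1 (mod 3). M₂ = 3, y₂ ≡ 3 (mod 4). z = 1×4×1 + 0×3×3 ≡ 4 (mod 12)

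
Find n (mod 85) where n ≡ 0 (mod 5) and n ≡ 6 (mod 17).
M = 5 × 17 = 85. M₁ = 17, y₁ ≡ 3 (mod 5). M₂ = 5, y₂ ≡ 7 (mod 17). n = 0×17×3 + 6×5×7 ≡ 40 (mod 85)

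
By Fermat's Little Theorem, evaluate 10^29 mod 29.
By Fermat: 10^{28} ≡ 1 (mod 29). So 10^{29} = 10^{28} · 10^{1} ≡ 10^{1} ≡ 10 (mod 29)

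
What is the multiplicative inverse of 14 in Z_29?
Since 29 is prime, by Fermat 14^(-1) ≡ 14^{27} ≡ 27 mod 29. Verify: 14 × 27 = 378 ≡ 1 mod 29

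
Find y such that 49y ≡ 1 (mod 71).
Since 71 is prime, by Fermat 49^(-1) ≡ 49^{69} ≡ 29 (mod 71). Verify: 49 × 29 = 1421 ≡ 1 (mod 71)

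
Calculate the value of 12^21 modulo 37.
By repeated squaring (mod 37): 12^{1}≡12, 12^{2}≡33, 12^{4}≡16, 12^{8}≡34, 12^{16}≡9. Then 12^{21} = 12^{16+4+1} ≡ 9 × 16 × 12 ≡ 26 (mod 37)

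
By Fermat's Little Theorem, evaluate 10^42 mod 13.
By Fermat: 10^{12} ≡ 1 (mod 13). 42 = 3×12 + 6. So 10^{42} ≡ 10^{6} ≡ 1 (mod 13)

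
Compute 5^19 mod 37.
By repeated squaring mod 37: 5^{1}≡5, 5^{2}≡25, 5^{4}≡33, 5^{8}≡16, 5^{16}≡34. Then 5^{19} = 5^{16+2+1} ≡ 34 × 25 × 5 ≡ 32 mod 37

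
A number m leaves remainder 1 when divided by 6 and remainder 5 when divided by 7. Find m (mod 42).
M = 6 × 7 = 42. M₁ = 7, y₁ ≡ 1 (mod 6). M₂ = 6, y₂ ≡ 6 (mod 7). m = 1×7×1 + 5×6×6 ≡ 19 (mod 42)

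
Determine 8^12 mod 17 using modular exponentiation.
By repeated squaring (mod 17): 8^{1}≡8, 8^{2}≡13, 8^{4}≡16, 8^{8}≡1. Then 8^{12} = 8^{8+4} ≡ 1 × 16 ≡ 16 (mod 17)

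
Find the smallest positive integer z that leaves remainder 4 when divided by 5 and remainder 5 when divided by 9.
M = 5 × 9 = 45. M₁ = 9, y₁ ≡ 4 mod 5. M₂ = 5, y₂ ≡ 2 mod 9. z = 4×9×4 + 5×5×2 ≡ 14 mod 45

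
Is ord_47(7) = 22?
Powers of 7 mod 47: 7^1≡7, 7^2≡2, 7^3≡14, 7^4≡4, 7^5≡28, 7^6≡8, 7^7≡9, 7^8≡16, 7^9≡18, 7^10≡32, 7^11≡36, 7^12≡17, 7^13≡25, 7^14≡34, 7^15≡3, 7^16≡21, 7^17≡6, 7^18≡42, 7^19≡12, 7^20≡37, 7^21≡24, 7^22≡27, 7^23≡1. 7^22≡27≢1, so ord ≠ 22. No, the actual order is 23.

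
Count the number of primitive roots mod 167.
There are φ(167-1) = φ(166) = 82 primitive roots modulo 167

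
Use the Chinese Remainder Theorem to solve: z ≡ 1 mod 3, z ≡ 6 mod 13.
M = 3 × 13 = 39. M₁ = 13, y₁ ≡ 1 mod 3. M₂ = 3, y₂ ≡ 9 mod 13. z = 1×13×1 + 6×3×9 ≡ 19 mod 39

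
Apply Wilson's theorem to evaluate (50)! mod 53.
(52)! = (50)! × (51) × (52) ≡ -1 mod 53. So (50)! ≡ -1 × [(52)(51)]^(-1) ≡ 26 mod 53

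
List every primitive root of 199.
There are φ(198) = 60 primitive roots mod 199: {3, 6, 15, 22, 30, 34, 38, 39, 41, 44, 48, 54, 68, 69, 71, 73, 75, 77, 84, 87, 95, 97, 99, 105, 108, 110, 113, 118, 119, 120, 127, 129, 133, 134, 142, 143, 146, 148, 149, 150, 152, 153, 154, 163, 164, 166, 167, 168, 170, 173, 176, 179, 183, 185, 186, 189, 190, 192, 195, 197}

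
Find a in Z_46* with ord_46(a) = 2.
45 has order 2 mod 46 since 45^{2} ≡ 1 mod 46 and no smaller power works.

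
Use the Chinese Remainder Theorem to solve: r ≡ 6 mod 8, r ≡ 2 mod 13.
M = 8 × 13 = 104. M₁ = 13, y₁ ≡ 5 mod 8. M₂ = 8, y₂ ≡ 5 mod 13. r = 6×13×5 + 2×8×5 ≡ 54 mod 104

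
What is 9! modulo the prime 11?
(10)! = (9)! × (10) ≡ -1 mod 11. So (9)! ≡ -1 × (10)^(-1) ≡ (-1)×(-1) = 1 mod 11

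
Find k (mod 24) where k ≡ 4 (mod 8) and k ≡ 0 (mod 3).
M = 8 × 3 = 24. M₁ = 3, y₁ ≡ 3 (mod 8). M₂ = 8, y₂ ≡ 2 (mod 3). k = 4×3×3 + 0×8×2 ≡ 12 (mod 24)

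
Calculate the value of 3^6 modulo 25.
By repeated squaring mod 25: 3^{1}≡3, 3^{2}≡9, 3^{4}≡6. Then 3^{6} = 3^{4+2} ≡ 6 × 9 ≡ 4 mod 25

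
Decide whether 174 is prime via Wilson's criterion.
(173)! mod 174 = 0. Since 0 ≢ -1 (mod 174), 174 is not prime.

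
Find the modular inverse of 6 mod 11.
Since 11 is prime, by Fermat 6^(-1) ≡ 6^{9} ≡ 2 mod 11. Verify: 6 × 2 = 12 ≡ 1 mod 11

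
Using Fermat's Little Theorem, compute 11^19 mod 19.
By Fermat: 11^{18} ≡ 1 mod 19. So 11^{19} = 11^{18} · 11^{1} ≡ 11^{1} ≡ 11 mod 19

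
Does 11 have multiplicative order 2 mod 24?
Powers of 11 mod 24: 11^1≡11, 11^2≡1. First k with 11^k≡1 is k=2. Yes, ord_24(11) = 2.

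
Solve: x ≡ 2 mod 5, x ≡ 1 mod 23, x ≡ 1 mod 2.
M = 5 × 23 × 2 = 230. M₁ = 46, y₁ ≡ 1 mod 5. M₂ = 10, y₂ ≡ 7 mod 23. M₃ = 115, y₃ ≡ 1 mod 2. x = 2×46×1 + 1×10×7 + 1×115×1 ≡ 47 mod 230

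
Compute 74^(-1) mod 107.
Since 107 is prime, by Fermat 74^(-1) ≡ 74^{105} ≡ 94 mod 107. Verify: 74 × 94 = 6956 ≡ 1 mod 107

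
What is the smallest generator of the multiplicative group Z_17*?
g = 3. Powers: [3, 9, 10, 13, 5, 15, 11, ...] generates all 16 non-zero residues.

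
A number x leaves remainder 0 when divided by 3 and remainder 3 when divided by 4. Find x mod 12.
M = 3 × 4 = 12. M₁ = 4, y₁ ≡ 1 mod 3. M₂ = 3, y₂ ≡ 3 mod 4. x = 0×4×1 + 3×3×3 ≡ 3 mod 12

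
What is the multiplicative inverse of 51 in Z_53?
Since 53 is prime, by Fermat 51^(-1) ≡ 51^{51} ≡ 26 mod 53. Verify: 51 × 26 = 1326 ≡ 1 mod 53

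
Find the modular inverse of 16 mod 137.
Since 137 is prime, by Fermat 16^(-1) ≡ 16^{135} ≡ 60 (mod 137). Verify: 16 × 60 = 960 ≡ 1 (mod 137)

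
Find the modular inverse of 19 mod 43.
Since 43 is prime, by Fermat 19^(-1) ≡ 19^{41} ≡ 34 mod 43. Verify: 19 × 34 = 646 ≡ 1 mod 43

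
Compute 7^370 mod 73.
Using Fermat: 7^{72} ≡ 1 (mod 73). 370 ≡ 10 (mod 72). So 7^{370} ≡ 7^{10} ≡ 70 (mod 73)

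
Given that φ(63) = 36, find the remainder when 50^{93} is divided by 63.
By Euler: 50^{36} ≡ 1 (mod 63) since gcd(50, 63) = 1. 93 = 2×36 + 21. So 50^{93} ≡ 50^{21} ≡ 8 (mod 63)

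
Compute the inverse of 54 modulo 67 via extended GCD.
Extended GCD: 54(-31) + 67(25) = 1. So 54^(-1) ≡ -31 ≡ 36 (mod 67). Verify: 54 × 36 = 1944 ≡ 1 (mod 67)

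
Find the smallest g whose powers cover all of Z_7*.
g = 3. For each prime q|6: 3^{3}≡6, 3^{2}≡2, none ≡ 1, so ord_7(3) = 6 and 3 is a primitive root.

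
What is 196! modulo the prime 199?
(198)! = (196)! × (197) × (198) ≡ -1 (mod 199). So (196)! ≡ -1 × [(198)(197)]^(-1) ≡ 99 (mod 199)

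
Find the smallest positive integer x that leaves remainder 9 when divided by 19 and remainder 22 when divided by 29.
M = 19 × 29 = 551. M₁ = 29, y₁ ≡ 2 (mod 19). M₂ = 19, y₂ ≡ 26 (mod 29). x = 9×29×2 + 22×19×26 ≡ 370 (mod 551)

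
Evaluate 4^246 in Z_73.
Using Fermat: 4^{72} ≡ 1 mod 73. 246 ≡ 30 mod 72. So 4^{246} ≡ 4^{30} ≡ 64 mod 73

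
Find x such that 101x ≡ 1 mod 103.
Since 103 is prime, by Fermat 101^(-1) ≡ 101^{101} ≡ 51 mod 103. Verify: 101 × 51 = 5151 ≡ 1 mod 103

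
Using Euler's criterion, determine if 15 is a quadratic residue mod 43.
By Euler's criterion: 15^{21} ≡ 1 (mod 43). Since this equals 1, 15 is a QR.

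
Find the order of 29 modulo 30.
Powers of 29 mod 30: 29^1≡29, 29^2≡1. Order = 2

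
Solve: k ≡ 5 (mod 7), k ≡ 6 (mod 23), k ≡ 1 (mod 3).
M = 7 × 23 × 3 = 483. M₁ = 69, y₁ ≡ 6 (mod 7). M₂ = 21, y₂ ≡ 11 (mod 23). M₃ = 161, y₃ ≡ 2 (mod 3). k = 5×69×6 + 6×21×11 + 1×161×2 ≡ 397 (mod 483)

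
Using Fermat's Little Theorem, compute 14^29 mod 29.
By Fermat: 14^{28} ≡ 1 mod 29. So 14^{29} = 14^{28} · 14^{1} ≡ 14^{1} ≡ 14 mod 29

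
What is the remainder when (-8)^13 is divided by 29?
By repeated squaring (mod 29): (-8)^{1}≡21, (-8)^{2}≡6, (-8)^{4}≡7, (-8)^{8}≡20. Then (-8)^{13} = (-8)^{8+4+1} ≡ 20 × 7 × 21 ≡ 11 (mod 29)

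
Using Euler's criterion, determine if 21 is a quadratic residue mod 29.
By Euler's criterion: 21^{14} ≡ 28 mod 29. Since this equals -1 (≡ 28), 21 is not a QR.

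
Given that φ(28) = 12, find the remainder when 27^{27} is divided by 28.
By Euler: 27^{12} ≡ 1 (mod 28) since gcd(27, 28) = 1. 27 = 2×12 + 3. So 27^{27} ≡ 27^{3} ≡ 27 (mod 28)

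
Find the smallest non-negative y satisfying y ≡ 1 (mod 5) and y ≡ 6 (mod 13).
M = 5 × 13 = 65. M₁ = 13, y₁ ≡ 2 (mod 5). M₂ = 5, y₂ ≡ 8 (mod 13). y = 1×13×2 + 6×5×8 ≡ 6 (mod 65)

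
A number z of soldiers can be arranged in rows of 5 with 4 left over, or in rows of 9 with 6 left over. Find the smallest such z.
M = 5 × 9 = 45. M₁ = 9, y₁ ≡ 4 (mod 5). M₂ = 5, y₂ ≡ 2 (mod 9). z = 4×9×4 + 6×5×2 ≡ 24 (mod 45)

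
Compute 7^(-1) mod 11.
Since 11 is prime, by Fermat 7^(-1) ≡ 7^{9} ≡ 8 mod 11. Verify: 7 × 8 = 56 ≡ 1 mod 11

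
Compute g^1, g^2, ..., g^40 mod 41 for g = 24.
24^1, 24^2, ..., 24^{40} mod 41: [24, 2, 7, 4, 14, 8, 28, 16, 15, 32, 30, 23, 19, 5, 38, 10, 35, 20, 29, 40, 17, 39, 34, 37, 27, 33, 13, 25, 26, 9, 11, 18, 22, 36, 3, 31, 6, 21, 12, 1]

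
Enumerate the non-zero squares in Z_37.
QRs mod 37: {1, 3, 4, 7, 9, 10, 11, 12, 16, 21, 25, 26, 27, 28, 30, 33, 34, 36}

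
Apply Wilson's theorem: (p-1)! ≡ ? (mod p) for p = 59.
By Wilson's theorem, (58)! ≡ -1 ≡ 58 (mod 59)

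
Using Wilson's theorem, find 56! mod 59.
(58)! = (56)! × (57) × (58) ≡ -1 mod 59. So (56)! ≡ -1 × [(58)(57)]^(-1) ≡ 29 mod 59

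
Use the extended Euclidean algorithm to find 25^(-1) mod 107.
Extended GCD: 25(30) + 107(-7) = 1. So 25^(-1) ≡ 30 mod 107. Verify: 25 × 30 = 750 ≡ 1 mod 107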